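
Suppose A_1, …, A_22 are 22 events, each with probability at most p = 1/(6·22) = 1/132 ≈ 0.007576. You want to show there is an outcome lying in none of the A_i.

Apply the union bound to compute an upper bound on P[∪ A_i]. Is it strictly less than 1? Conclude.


Union bound: P[∪_{i=1}^{22} A_i] ≤ Σ_i P[A_i] ≤ 22·p = 22·(1/132) = 1/6.
Numerically: 1/6 ≈ 0.166667.
Is 1/6 < 1? YES.
Since P[∪ A_i] ≤ 1/6 < 1, the complement has P[∩ A_i^c] ≥ 1 − 1/6 = 5/6 > 0, so some outcome avoids every A_i.

22·p = 1/6 ≈ 0.166667; existence CERTIFIED by the union bound.


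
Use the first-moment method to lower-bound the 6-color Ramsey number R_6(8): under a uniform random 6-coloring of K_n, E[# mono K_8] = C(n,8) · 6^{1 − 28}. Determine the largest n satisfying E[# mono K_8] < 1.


We need C(n, 8) · 6^{1 − 28} < 1, i.e. C(n, 8) < 6^{28 − 1} = 1023490369077469249536.
Check values of n near the boundary:
  n = 1589: C(1589, 8) = 990389025825605844438; 990389025825605844438 < 1023490369077469249536? YES
  n = 1590: C(1590, 8) = 995397314198933813310; 995397314198933813310 < 1023490369077469249536? YES
  n = 1591: C(1591, 8) = 1000427749141189953870; 1000427749141189953870 < 1023490369077469249536? YES
  n = 1592: C(1592, 8) = 1005480414540892933435; 1005480414540892933435 < 1023490369077469249536? YES
  n = 1593: C(1593, 8) = 1010555394551193970323; 1010555394551193970323 < 1023490369077469249536? YES
  n = 1594: C(1594, 8) = 1015652773590544255167; 1015652773590544255167 < 1023490369077469249536? YES
  n = 1595: C(1595, 8) = 1020772636343363633895; 1020772636343363633895 < 1023490369077469249536? YES
  n = 1596: C(1596, 8) = 1025915067760710553965; 1025915067760710553965 < 1023490369077469249536? NO
  n = 1597: C(1597, 8) = 1031080153060953275445; 1031080153060953275445 < 1023490369077469249536? NO
  n = 1598: C(1598, 8) = 1036267977730442348529; 1036267977730442348529 < 1023490369077469249536? NO
The largest n with C(n, 8) < 1023490369077469249536 is n = 1595 (where E[X] = 113419181815929292655/113721152119718805504 ≈ 0.997345). Hence R_6(8) > 1595, i.e. R_6(8) ≥ 1596.

Largest n = 1595; hence R_6(8) > 1595.


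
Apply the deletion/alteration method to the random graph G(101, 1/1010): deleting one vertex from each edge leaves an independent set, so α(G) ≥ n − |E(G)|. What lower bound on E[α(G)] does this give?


E[|E(G)|] = C(101, 2)·p = 5050 · (1/1010) = 5.
E[α(G)] ≥ n − E[|E(G)|] = 101 − 5 = 96.
Numerically: ≈ 96.000000.
(This is only a lower bound; the true E[α(G)] may be larger.)

E[α(G)] ≥ 96 ≈ 96.000000.


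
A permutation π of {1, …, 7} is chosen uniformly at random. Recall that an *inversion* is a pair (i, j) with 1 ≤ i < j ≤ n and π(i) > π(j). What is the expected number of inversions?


Write X = Σ X_I over the C(7, 2) = 21 pairs i < j, with X_I the indicator of one inversion.
There are 21 indicators.
For each fixed pair i < j, the values π(i) and π(j) are two distinct elements of {1, …, 7} in uniformly random order; by symmetry P[π(i) > π(j)] = 1/2.
By linearity: E[X] = 21 · (1/2) = C(7, 2) · (1/2) = 21/2 = 21/2 ≈ 10.500000.

E[X] = 21/2 = 10.500000.


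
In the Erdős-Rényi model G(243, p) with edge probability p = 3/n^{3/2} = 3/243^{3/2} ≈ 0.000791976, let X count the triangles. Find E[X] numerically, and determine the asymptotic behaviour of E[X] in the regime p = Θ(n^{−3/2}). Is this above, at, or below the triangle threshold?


Number of potential triangles: C(243, 3) = 2362041.
Each occurs with probability p³ ≈ (0.000791976)³ ≈ 4.96747320e-10.
By linearity: E[X] = C(243, 3)·p³ ≈ 2362041 · 4.96747320e-10 ≈ 0.001173.
Since α = 3/2 > 1, p = c/n^{3/2} = o(1/n) is below the triangle threshold p ~ 1/n. Asymptotically E[X] ~ (c³/6)·n^{3(1−α)} = (3³/6)·n^{-1.5} → 0, so by Markov's inequality G has no triangles w.h.p.

E[X] ≈ 0.001173; in regime p = Θ(1/n^{3/2}) E[X] tends to 0 (below the triangle threshold p ~ 1/n).


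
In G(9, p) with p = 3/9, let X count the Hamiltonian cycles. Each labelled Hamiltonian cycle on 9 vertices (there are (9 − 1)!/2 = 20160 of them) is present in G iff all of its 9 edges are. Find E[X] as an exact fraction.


K_9 has (9 − 1)!/2 = 20160 labelled Hamiltonian cycles.
For each such Hamiltonian cycle H, let X_H = 1 if all 9 edges of H are present in G. Then P[X_H = 1] = p^{9} = (1/3)^{9} = 1/19683.
By linearity of expectation: E[X] = Σ_H E[X_H] = 20160 · p^{9} = 20160 · 1/19683 = 2240/2187.
Numerically: E[X] ≈ 1.0242.

E[X] = 20160 · (1/3)^{9} = 2240/2187 ≈ 1.0242.


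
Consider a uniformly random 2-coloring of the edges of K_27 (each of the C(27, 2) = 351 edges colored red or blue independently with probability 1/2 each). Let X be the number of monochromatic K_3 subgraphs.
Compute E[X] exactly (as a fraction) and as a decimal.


Let X = Σ_S X_S over the C(27, 3) = 2925 subsets S of size 3, where X_S = 1 if the K_3 on S is monochromatic.
For a fixed S, the K_3 on S has C(3, 2) = 3 edges. P[all 3 edges red] = (1/2)^3, and likewise for blue, so P[monochromatic] = 2·(1/2)^3 = 2^{1 − 3} = 1/4.
By linearity: E[X] = C(27, 3) · 2^{1 − 3} = 2925 · 1/4 = 2925/4.
Numerically: E[X] ≈ 731.250.

E[X] = C(27,3)·2^(1−C(3,2)) = 2925/4 ≈ 731.250.


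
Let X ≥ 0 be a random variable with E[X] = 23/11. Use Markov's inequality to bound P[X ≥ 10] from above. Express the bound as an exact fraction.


μ = E[X] = 23/11, a = 10.
Markov: P[X ≥ 10] ≤ μ/a = (23/11)/10 = 23/110.
Numerically: ≈ 0.20909.
(Since a = 10 > μ = 2.09091, the bound 23/110 is < 1 and informative.)

P[X ≥ 10] ≤ 23/110 ≈ 0.20909.


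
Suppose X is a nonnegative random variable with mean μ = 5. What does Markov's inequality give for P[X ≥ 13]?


μ = E[X] = 5, a = 13.
Markov: P[X ≥ 13] ≤ μ/a = (5)/13 = 5/13.
Numerically: ≈ 0.384615.
(Since a = 13 > μ = 5.000000, the bound 5/13 is < 1 and informative.)

P[X ≥ 13] ≤ 5/13 ≈ 0.384615.


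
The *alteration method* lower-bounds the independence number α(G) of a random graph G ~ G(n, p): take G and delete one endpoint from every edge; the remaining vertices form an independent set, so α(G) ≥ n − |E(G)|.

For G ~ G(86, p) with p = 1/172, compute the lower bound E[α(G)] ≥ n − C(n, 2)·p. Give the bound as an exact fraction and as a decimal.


E[|E(G)|] = C(86, 2)·p = 3655 · (1/172) = 85/4.
E[α(G)] ≥ n − E[|E(G)|] = 86 − 85/4 = 259/4.
Numerically: ≈ 64.750.
(This is only a lower bound; the true E[α(G)] may be larger.)

E[α(G)] ≥ 259/4 ≈ 64.750.


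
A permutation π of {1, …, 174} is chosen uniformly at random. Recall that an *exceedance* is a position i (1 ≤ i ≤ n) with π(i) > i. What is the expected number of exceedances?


Write X = Σ_{i=1}^{174} X_i, where X_i = 1_{π(i) > i}.
For each fixed i, π(i) is uniform over {1, …, 174} (marginal of a uniform permutation), so P[π(i) > i] = (n − i)/n. Summing: Σ_{i=1}^{174} (n − i)/n = (0 + 1 + … + 173)/174 = 174(174 − 1)/(2·174) = (174 − 1)/2.
Hence E[X] = Σ_{i=1}^{174} (174 − i)/174 = 173/2 ≈ 86.50000.

E[X] = 173/2 = 86.50000.


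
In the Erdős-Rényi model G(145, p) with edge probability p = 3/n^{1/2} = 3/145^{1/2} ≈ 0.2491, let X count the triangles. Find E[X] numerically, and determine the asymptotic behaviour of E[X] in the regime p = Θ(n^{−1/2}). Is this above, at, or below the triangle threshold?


Number of potential triangles: C(145, 3) = 497640.
Each occurs with probability p³ ≈ (0.2491)³ ≈ 1.546364e-02.
By linearity: E[X] = C(145, 3)·p³ ≈ 497640 · 1.546364e-02 ≈ 7695.3263.
Since α = 1/2 < 1, p = c/n^{1/2} ≫ 1/n is above the triangle threshold p ~ 1/n. Asymptotically E[X] ~ (c³/6)·n^{3(1−α)} = (3³/6)·n^{1.5} → ∞; triangles are abundant w.h.p.

E[X] ≈ 7695.3263; in regime p = Θ(1/n^{1/2}) E[X] diverges (above the triangle threshold p ~ 1/n).


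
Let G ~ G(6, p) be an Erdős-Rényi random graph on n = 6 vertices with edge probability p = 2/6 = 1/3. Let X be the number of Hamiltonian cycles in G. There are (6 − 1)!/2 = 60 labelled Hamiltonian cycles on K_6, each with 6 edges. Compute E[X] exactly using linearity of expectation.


K_6 has (6 − 1)!/2 = 60 labelled Hamiltonian cycles.
For each such Hamiltonian cycle H, let X_H = 1 if all 6 edges of H are present in G. Then P[X_H = 1] = p^{6} = (1/3)^{6} = 1/729.
By linearity: E[X] = Σ_H E[X_H] = 60 · p^{6} = 60 · 1/729 = 20/243.
Numerically: E[X] ≈ 0.0823.

E[X] = 60 · (1/3)^{6} = 20/243 ≈ 0.0823.


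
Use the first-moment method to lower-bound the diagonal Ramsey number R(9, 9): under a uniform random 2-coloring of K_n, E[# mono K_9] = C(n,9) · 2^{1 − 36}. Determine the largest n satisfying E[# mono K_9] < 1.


We need C(n, 9) · 2^{1 − 36} < 1, i.e. C(n, 9) < 2^{36 − 1} = 34359738368.
Check values of n near the boundary:
  n = 64: C(64, 9) = 27540584512; 27540584512 < 34359738368? YES
  n = 65: C(65, 9) = 31966749880; 31966749880 < 34359738368? YES
  n = 66: C(66, 9) = 37014131440; 37014131440 < 34359738368? NO
  n = 67: C(67, 9) = 42757703560; 42757703560 < 34359738368? NO
The largest n with C(n, 9) < 34359738368 is n = 65 (where E[X] = 3995843735/4294967296 ≈ 0.930355). Hence R(9, 9) > 65, i.e. R(9, 9) ≥ 66.

Largest n = 65; hence R(9, 9) > 65.


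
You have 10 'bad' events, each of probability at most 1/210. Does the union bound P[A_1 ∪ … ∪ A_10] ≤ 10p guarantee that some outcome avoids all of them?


Union bound: P[∪_{i=1}^{10} A_i] ≤ Σ_i P[A_i] ≤ 10·p = 10·(1/210) = 1/21.
Numerically: 1/21 ≈ 0.047619.
Is 1/21 < 1? YES.
Since P[∪ A_i] ≤ 1/21 < 1, the complement has P[∩ A_i^c] ≥ 1 − 1/21 = 20/21 > 0, so some outcome avoids every A_i.

10·p = 1/21 ≈ 0.047619; existence CERTIFIED by the union bound.


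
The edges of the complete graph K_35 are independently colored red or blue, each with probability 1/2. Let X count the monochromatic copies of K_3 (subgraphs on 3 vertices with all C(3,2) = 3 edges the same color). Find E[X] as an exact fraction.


Let X = Σ_S X_S over the C(35, 3) = 6545 subsets S of size 3, where X_S = 1 if the K_3 on S is monochromatic.
For a fixed S, the K_3 on S has C(3, 2) = 3 edges. P[all 3 edges red] = (1/2)^3, and likewise for blue, so P[monochromatic] = 2·(1/2)^3 = 2^{1 − 3} = 1/4.
By linearity: E[X] = C(35, 3) · 2^{1 − 3} = 6545 · 1/4 = 6545/4.
Numerically: E[X] ≈ 1636.250000.

E[X] = C(35,3)·2^(1−C(3,2)) = 6545/4 ≈ 1636.250000.


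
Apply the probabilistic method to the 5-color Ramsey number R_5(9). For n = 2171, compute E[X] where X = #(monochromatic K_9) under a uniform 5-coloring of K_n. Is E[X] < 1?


E[X] = C(2171, 9) · 5^{1 − 36} = 2903784578674959601827205 · 5^{−35} = 2903784578674959601827205/2910383045673370361328125.
As a reduced fraction: E[X] = 580756915734991920365441/582076609134674072265625 ≈ 0.99773.
Is E[X] < 1? YES.
Since E[X] < 1, there exists a 5-coloring of K_{2171} with no monochromatic K_9; hence R_5(9) > 2171.

E[X] = 580756915734991920365441/582076609134674072265625 ≈ 0.99773; E[X] < 1, so R_5(9) > 2171.


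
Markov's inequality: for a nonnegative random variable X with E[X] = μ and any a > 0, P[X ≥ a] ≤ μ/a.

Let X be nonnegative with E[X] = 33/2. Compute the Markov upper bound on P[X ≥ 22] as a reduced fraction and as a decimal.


μ = E[X] = 33/2, a = 22.
Markov: P[X ≥ 22] ≤ μ/a = (33/2)/22 = 3/4.
Numerically: ≈ 0.750.
(Since a = 22 > μ = 16.500, the bound 3/4 is < 1 and informative.)

P[X ≥ 22] ≤ 3/4 ≈ 0.750.


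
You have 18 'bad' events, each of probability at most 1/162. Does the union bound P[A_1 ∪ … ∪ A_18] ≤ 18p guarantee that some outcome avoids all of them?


Union bound: P[∪_{i=1}^{18} A_i] ≤ Σ_i P[A_i] ≤ 18·p = 18·(1/162) = 1/9.
Numerically: 1/9 ≈ 0.1111111.
Is 1/9 < 1? YES.
Since P[∪ A_i] ≤ 1/9 < 1, the complement has P[∩ A_i^c] ≥ 1 − 1/9 = 8/9 > 0, so some outcome avoids every A_i.

18·p = 1/9 ≈ 0.1111111; existence CERTIFIED by the union bound.


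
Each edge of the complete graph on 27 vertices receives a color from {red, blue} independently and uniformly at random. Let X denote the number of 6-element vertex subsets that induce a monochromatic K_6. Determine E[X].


Let X = Σ_S X_S over the C(27, 6) = 296010 subsets S of size 6, where X_S = 1 if the K_6 on S is monochromatic.
For a fixed S, the K_6 on S has C(6, 2) = 15 edges. P[all 15 edges red] = (1/2)^15, and likewise for blue, so P[monochromatic] = 2·(1/2)^15 = 2^{1 − 15} = 1/16384.
By linearity: E[X] = C(27, 6) · 2^{1 − 15} = 296010 · 1/16384 = 148005/8192.
Numerically: E[X] ≈ 18.067017.

E[X] = C(27,6)·2^(1−C(6,2)) = 148005/8192 ≈ 18.067017.


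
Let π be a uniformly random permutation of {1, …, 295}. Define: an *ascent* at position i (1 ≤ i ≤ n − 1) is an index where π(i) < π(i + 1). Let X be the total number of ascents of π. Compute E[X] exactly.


Write X = Σ X_I over i = 1, …, 294, with X_I the indicator of one ascent.
There are 294 indicators.
For each fixed i, the pair (π(i), π(i+1)) is a uniformly random ordered pair of distinct values from {1, …, 295}; by symmetry P[π(i) < π(i+1)] = 1/2.
By linearity: E[X] = 294 · (1/2) = (295 − 1) · (1/2) = 147 ≈ 147.000.

E[X] = 147 = 147.000.


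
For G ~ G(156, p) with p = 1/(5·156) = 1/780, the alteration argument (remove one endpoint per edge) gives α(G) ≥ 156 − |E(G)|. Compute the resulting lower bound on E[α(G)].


E[|E(G)|] = C(156, 2)·p = 12090 · (1/780) = 31/2.
E[α(G)] ≥ n − E[|E(G)|] = 156 − 31/2 = 281/2.
Numerically: ≈ 140.500.
(This is only a lower bound; the true E[α(G)] may be larger.)

E[α(G)] ≥ 281/2 ≈ 140.500.


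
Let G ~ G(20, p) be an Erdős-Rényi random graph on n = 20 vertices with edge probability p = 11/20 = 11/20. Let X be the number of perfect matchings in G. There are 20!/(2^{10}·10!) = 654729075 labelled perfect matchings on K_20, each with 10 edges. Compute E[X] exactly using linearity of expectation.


K_20 has 20!/(2^{10}·10!) = 654729075 labelled perfect matchings.
For each such perfect matching H, let X_H = 1 if all 10 edges of H are present in G. Then P[X_H = 1] = p^{10} = (11/20)^{10} = 25937424601/10240000000000.
By linearity: E[X] = Σ_H E[X_H] = 654729075 · p^{10} = 654729075 · 25937424601/10240000000000 = 679279440675798963/409600000000.
Numerically: E[X] ≈ 1.658e+06.

E[X] = 654729075 · (11/20)^{10} = 679279440675798963/409600000000 ≈ 1.658e+06.


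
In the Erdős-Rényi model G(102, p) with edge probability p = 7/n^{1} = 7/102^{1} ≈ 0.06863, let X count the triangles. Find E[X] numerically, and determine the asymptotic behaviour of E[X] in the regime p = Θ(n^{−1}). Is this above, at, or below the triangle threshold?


Number of potential triangles: C(102, 3) = 171700.
Each occurs with probability p³ ≈ (0.06863)³ ≈ 3.232166e-04.
By linearity: E[X] = C(102, 3)·p³ ≈ 171700 · 3.232166e-04 ≈ 55.4963.
Here α = 1, so p = 7/n is exactly at the triangle threshold p ~ 1/n. Asymptotically E[X] → c³/6 = 7³/6 = 343/6 ≈ 57.1667, a bounded constant. In this regime the triangle count is asymptotically Poisson(c³/6).

E[X] ≈ 55.4963; in regime p = Θ(1/n^{1}) E[X] stays bounded (at the triangle threshold p ~ 1/n).


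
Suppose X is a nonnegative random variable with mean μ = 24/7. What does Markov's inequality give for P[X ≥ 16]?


μ = E[X] = 24/7, a = 16.
Markov: P[X ≥ 16] ≤ μ/a = (24/7)/16 = 3/14.
Numerically: ≈ 0.21429.
(Since a = 16 > μ = 3.42857, the bound 3/14 is < 1 and informative.)

P[X ≥ 16] ≤ 3/14 ≈ 0.21429.


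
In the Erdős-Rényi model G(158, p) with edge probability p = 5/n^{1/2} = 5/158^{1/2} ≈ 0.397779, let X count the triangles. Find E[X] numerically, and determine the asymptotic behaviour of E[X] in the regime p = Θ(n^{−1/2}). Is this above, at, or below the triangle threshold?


Number of potential triangles: C(158, 3) = 644956.
Each occurs with probability p³ ≈ (0.397779)³ ≈ 6.29396586e-02.
By linearity: E[X] = C(158, 3)·p³ ≈ 644956 · 6.29396586e-02 ≈ 40593.310425.
Since α = 1/2 < 1, p = c/n^{1/2} ≫ 1/n is above the triangle threshold p ~ 1/n. Asymptotically E[X] ~ (c³/6)·n^{3(1−α)} = (5³/6)·n^{1.5} → ∞; triangles are abundant w.h.p.

E[X] ≈ 40593.310425; in regime p = Θ(1/n^{1/2}) E[X] diverges (above the triangle threshold p ~ 1/n).


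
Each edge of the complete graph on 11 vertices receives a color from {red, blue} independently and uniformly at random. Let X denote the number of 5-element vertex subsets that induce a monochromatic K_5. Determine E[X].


Let X = Σ_S X_S over the C(11, 5) = 462 subsets S of size 5, where X_S = 1 if the K_5 on S is monochromatic.
For a fixed S, the K_5 on S has C(5, 2) = 10 edges. P[all 10 edges red] = (1/2)^10, and likewise for blue, so P[monochromatic] = 2·(1/2)^10 = 2^{1 − 10} = 1/512.
By linearity of expectation: E[X] = C(11, 5) · 2^{1 − 10} = 462 · 1/512 = 231/256.
Numerically: E[X] ≈ 0.9023.

E[X] = C(11,5)·2^(1−C(5,2)) = 231/256 ≈ 0.9023.


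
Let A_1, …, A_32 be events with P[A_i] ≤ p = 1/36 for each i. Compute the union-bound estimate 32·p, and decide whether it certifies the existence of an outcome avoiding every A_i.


Union bound: P[∪_{i=1}^{32} A_i] ≤ Σ_i P[A_i] ≤ 32·p = 32·(1/36) = 8/9.
Numerically: 8/9 ≈ 0.88889.
Is 8/9 < 1? YES.
Since P[∪ A_i] ≤ 8/9 < 1, the complement has P[∩ A_i^c] ≥ 1 − 8/9 = 1/9 > 0, so some outcome avoids every A_i.

32·p = 8/9 ≈ 0.88889; existence CERTIFIED by the union bound.


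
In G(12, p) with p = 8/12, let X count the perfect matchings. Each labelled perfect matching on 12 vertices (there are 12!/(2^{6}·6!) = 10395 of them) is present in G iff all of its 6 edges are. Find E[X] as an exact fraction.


K_12 has 12!/(2^{6}·6!) = 10395 labelled perfect matchings.
For each such perfect matching H, let X_H = 1 if all 6 edges of H are present in G. Then P[X_H = 1] = p^{6} = (2/3)^{6} = 64/729.
By linearity of expectation: E[X] = Σ_H E[X_H] = 10395 · p^{6} = 10395 · 64/729 = 24640/27.
Numerically: E[X] ≈ 912.59.

E[X] = 10395 · (2/3)^{6} = 24640/27 ≈ 912.59.


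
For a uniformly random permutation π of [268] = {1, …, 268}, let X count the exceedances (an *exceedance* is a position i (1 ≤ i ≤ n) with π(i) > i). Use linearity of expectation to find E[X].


Write X = Σ_{i=1}^{268} X_i, where X_i = 1_{π(i) > i}.
For each fixed i, π(i) is uniform over {1, …, 268} (marginal of a uniform permutation), so P[π(i) > i] = (n − i)/n. Summing: Σ_{i=1}^{268} (n − i)/n = (0 + 1 + … + 267)/268 = 268(268 − 1)/(2·268) = (268 − 1)/2.
Hence E[X] = Σ_{i=1}^{268} (268 − i)/268 = 267/2 ≈ 133.500000.

E[X] = 267/2 = 133.500000.


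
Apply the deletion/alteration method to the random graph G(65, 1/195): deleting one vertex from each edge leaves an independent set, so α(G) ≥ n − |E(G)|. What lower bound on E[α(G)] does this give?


E[|E(G)|] = C(65, 2)·p = 2080 · (1/195) = 32/3.
E[α(G)] ≥ n − E[|E(G)|] = 65 − 32/3 = 163/3.
Numerically: ≈ 54.333.
(This is only a lower bound; the true E[α(G)] may be larger.)

E[α(G)] ≥ 163/3 ≈ 54.333.


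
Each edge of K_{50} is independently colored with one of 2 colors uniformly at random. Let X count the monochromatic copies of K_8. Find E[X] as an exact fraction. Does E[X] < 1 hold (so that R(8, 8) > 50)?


E[X] = C(50, 8) · 2^{1 − 28} = 536878650 · 2^{−27} = 536878650/134217728.
As a reduced fraction: E[X] = 268439325/67108864 ≈ 4.000058.
Is E[X] < 1? NO.
Since E[X] ≥ 1, the first-moment bound is inconclusive at n = 50; it does NOT by itself certify R(8, 8) > 50.

E[X] = 268439325/67108864 ≈ 4.000058; E[X] ≥ 1; first-moment method inconclusive here.


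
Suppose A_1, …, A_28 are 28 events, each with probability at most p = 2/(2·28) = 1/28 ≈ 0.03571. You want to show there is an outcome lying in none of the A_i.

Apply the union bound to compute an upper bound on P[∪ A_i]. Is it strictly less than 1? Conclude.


Union bound: P[∪_{i=1}^{28} A_i] ≤ Σ_i P[A_i] ≤ 28·p = 28·(1/28) = 1.
Numerically: 1 ≈ 1.00000.
Is 1 < 1? NO.
Since the bound 1 is ≥ 1, the union bound is uninformative here; it does NOT by itself certify existence.

28·p = 1 ≈ 1.00000; existence NOT certified by the union bound.


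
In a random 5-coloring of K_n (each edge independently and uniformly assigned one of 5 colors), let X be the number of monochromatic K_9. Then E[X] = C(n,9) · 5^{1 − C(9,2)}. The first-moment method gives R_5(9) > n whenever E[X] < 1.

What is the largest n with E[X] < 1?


We need C(n, 9) · 5^{1 − 36} < 1, i.e. C(n, 9) < 5^{36 − 1} = 2910383045673370361328125.
Check values of n near the boundary:
  n = 2167: C(2167, 9) = 2855899084841489792706810; 2855899084841489792706810 < 2910383045673370361328125? YES
  n = 2168: C(2168, 9) = 2867804175977929537095120; 2867804175977929537095120 < 2910383045673370361328125? YES
  n = 2169: C(2169, 9) = 2879753360044504243499683; 2879753360044504243499683 < 2910383045673370361328125? YES
  n = 2170: C(2170, 9) = 2891746779868845075610510; 2891746779868845075610510 < 2910383045673370361328125? YES
  n = 2171: C(2171, 9) = 2903784578674959601827205; 2903784578674959601827205 < 2910383045673370361328125? YES
  n = 2172: C(2172, 9) = 2915866900084148060642020; 2915866900084148060642020 < 2910383045673370361328125? NO
  n = 2173: C(2173, 9) = 2927993888115921319674265; 2927993888115921319674265 < 2910383045673370361328125? NO
  n = 2174: C(2174, 9) = 2940165687188920530702934; 2940165687188920530702934 < 2910383045673370361328125? NO
The largest n with C(n, 9) < 2910383045673370361328125 is n = 2171 (where E[X] = 580756915734991920365441/582076609134674072265625 ≈ 0.9977). Hence R_5(9) > 2171, i.e. R_5(9) ≥ 2172.

Largest n = 2171; hence R_5(9) > 2171.


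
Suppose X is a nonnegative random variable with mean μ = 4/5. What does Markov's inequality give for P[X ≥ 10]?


μ = E[X] = 4/5, a = 10.
Markov: P[X ≥ 10] ≤ μ/a = (4/5)/10 = 2/25.
Numerically: ≈ 0.080.
(Since a = 10 > μ = 0.800, the bound 2/25 is < 1 and informative.)

P[X ≥ 10] ≤ 2/25 ≈ 0.080.


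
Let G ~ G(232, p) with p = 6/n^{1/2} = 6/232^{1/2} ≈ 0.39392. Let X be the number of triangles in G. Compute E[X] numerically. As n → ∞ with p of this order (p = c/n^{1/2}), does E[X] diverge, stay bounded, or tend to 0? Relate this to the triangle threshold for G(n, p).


Number of potential triangles: C(232, 3) = 2054360.
Each occurs with probability p³ ≈ (0.39392)³ ≈ 6.1125408e-02.
By linearity: E[X] = C(232, 3)·p³ ≈ 2054360 · 6.1125408e-02 ≈ 125573.59400.
Since α = 1/2 < 1, p = c/n^{1/2} ≫ 1/n is above the triangle threshold p ~ 1/n. Asymptotically E[X] ~ (c³/6)·n^{3(1−α)} = (6³/6)·n^{1.5} → ∞; triangles are abundant w.h.p.

E[X] ≈ 125573.59400; in regime p = Θ(1/n^{1/2}) E[X] diverges (above the triangle threshold p ~ 1/n).


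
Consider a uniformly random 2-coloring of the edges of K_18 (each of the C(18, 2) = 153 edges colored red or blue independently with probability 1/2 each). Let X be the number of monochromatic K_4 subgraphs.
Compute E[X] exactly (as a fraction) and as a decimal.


Let X = Σ_S X_S over the C(18, 4) = 3060 subsets S of size 4, where X_S = 1 if the K_4 on S is monochromatic.
For a fixed S, the K_4 on S has C(4, 2) = 6 edges. P[all 6 edges red] = (1/2)^6, and likewise for blue, so P[monochromatic] = 2·(1/2)^6 = 2^{1 − 6} = 1/32.
By linearity of expectation: E[X] = C(18, 4) · 2^{1 − 6} = 3060 · 1/32 = 765/8.
Numerically: E[X] ≈ 95.625000.

E[X] = C(18,4)·2^(1−C(4,2)) = 765/8 ≈ 95.625000.


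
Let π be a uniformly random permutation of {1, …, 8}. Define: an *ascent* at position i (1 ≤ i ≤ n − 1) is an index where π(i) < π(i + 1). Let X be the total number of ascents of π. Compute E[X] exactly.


Write X = Σ X_I over i = 1, …, 7, with X_I the indicator of one ascent.
There are 7 indicators.
For each fixed i, the pair (π(i), π(i+1)) is a uniformly random ordered pair of distinct values from {1, …, 8}; by symmetry P[π(i) < π(i+1)] = 1/2.
By linearity: E[X] = 7 · (1/2) = (8 − 1) · (1/2) = 7/2 ≈ 3.500000.

E[X] = 7/2 = 3.500000.


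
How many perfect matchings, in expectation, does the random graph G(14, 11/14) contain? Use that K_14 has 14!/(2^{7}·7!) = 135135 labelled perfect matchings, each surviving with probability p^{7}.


K_14 has 14!/(2^{7}·7!) = 135135 labelled perfect matchings.
For each such perfect matching H, let X_H = 1 if all 7 edges of H are present in G. Then P[X_H = 1] = p^{7} = (11/14)^{7} = 19487171/105413504.
By linearity of expectation: E[X] = Σ_H E[X_H] = 135135 · p^{7} = 135135 · 19487171/105413504 = 376199836155/15059072.
Numerically: E[X] ≈ 24981.6.

E[X] = 135135 · (11/14)^{7} = 376199836155/15059072 ≈ 24981.6.


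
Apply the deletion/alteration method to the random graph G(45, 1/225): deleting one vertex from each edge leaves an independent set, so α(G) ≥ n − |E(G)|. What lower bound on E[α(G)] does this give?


E[|E(G)|] = C(45, 2)·p = 990 · (1/225) = 22/5.
E[α(G)] ≥ n − E[|E(G)|] = 45 − 22/5 = 203/5.
Numerically: ≈ 40.6000.
(This is only a lower bound; the true E[α(G)] may be larger.)

E[α(G)] ≥ 203/5 ≈ 40.6000.


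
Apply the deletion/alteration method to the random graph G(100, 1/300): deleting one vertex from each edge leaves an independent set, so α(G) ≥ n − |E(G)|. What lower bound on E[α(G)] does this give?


E[|E(G)|] = C(100, 2)·p = 4950 · (1/300) = 33/2.
E[α(G)] ≥ n − E[|E(G)|] = 100 − 33/2 = 167/2.
Numerically: ≈ 83.500.
(This is only a lower bound; the true E[α(G)] may be larger.)

E[α(G)] ≥ 167/2 ≈ 83.500.


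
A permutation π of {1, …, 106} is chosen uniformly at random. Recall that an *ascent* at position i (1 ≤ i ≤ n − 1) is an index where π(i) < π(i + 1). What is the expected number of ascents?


Write X = Σ X_I over i = 1, …, 105, with X_I the indicator of one ascent.
There are 105 indicators.
For each fixed i, the pair (π(i), π(i+1)) is a uniformly random ordered pair of distinct values from {1, …, 106}; by symmetry P[π(i) < π(i+1)] = 1/2.
By linearity: E[X] = 105 · (1/2) = (106 − 1) · (1/2) = 105/2 ≈ 52.500.

E[X] = 105/2 = 52.500.


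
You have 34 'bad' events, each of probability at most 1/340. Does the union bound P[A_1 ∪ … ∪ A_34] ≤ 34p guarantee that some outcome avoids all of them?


Union bound: P[∪_{i=1}^{34} A_i] ≤ Σ_i P[A_i] ≤ 34·p = 34·(1/340) = 1/10.
Numerically: 1/10 ≈ 0.10000.
Is 1/10 < 1? YES.
Since P[∪ A_i] ≤ 1/10 < 1, the complement has P[∩ A_i^c] ≥ 1 − 1/10 = 9/10 > 0, so some outcome avoids every A_i.

34·p = 1/10 ≈ 0.10000; existence CERTIFIED by the union bound.


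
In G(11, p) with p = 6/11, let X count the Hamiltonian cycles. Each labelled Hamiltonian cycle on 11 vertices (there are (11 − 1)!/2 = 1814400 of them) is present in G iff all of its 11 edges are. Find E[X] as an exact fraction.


K_11 has (11 − 1)!/2 = 1814400 labelled Hamiltonian cycles.
For each such Hamiltonian cycle H, let X_H = 1 if all 11 edges of H are present in G. Then P[X_H = 1] = p^{11} = (6/11)^{11} = 362797056/285311670611.
By linearity of expectation: E[X] = Σ_H E[X_H] = 1814400 · p^{11} = 1814400 · 362797056/285311670611 = 658258978406400/285311670611.
Numerically: E[X] ≈ 2307.2.

E[X] = 1814400 · (6/11)^{11} = 658258978406400/285311670611 ≈ 2307.2.


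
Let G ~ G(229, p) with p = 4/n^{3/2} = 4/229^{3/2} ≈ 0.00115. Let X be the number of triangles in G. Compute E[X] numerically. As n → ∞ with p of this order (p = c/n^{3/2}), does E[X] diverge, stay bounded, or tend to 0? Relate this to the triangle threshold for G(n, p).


Number of potential triangles: C(229, 3) = 1975354.
Each occurs with probability p³ ≈ (0.00115)³ ≈ 1.53787e-09.
By linearity: E[X] = C(229, 3)·p³ ≈ 1975354 · 1.53787e-09 ≈ 0.003.
Since α = 3/2 > 1, p = c/n^{3/2} = o(1/n) is below the triangle threshold p ~ 1/n. Asymptotically E[X] ~ (c³/6)·n^{3(1−α)} = (4³/6)·n^{-1.5} → 0, so by Markov's inequality G has no triangles w.h.p.

E[X] ≈ 0.003; in regime p = Θ(1/n^{3/2}) E[X] tends to 0 (below the triangle threshold p ~ 1/n).


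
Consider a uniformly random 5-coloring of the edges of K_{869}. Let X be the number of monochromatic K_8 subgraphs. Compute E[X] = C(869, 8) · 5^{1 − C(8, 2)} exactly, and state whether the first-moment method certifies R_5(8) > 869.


E[X] = C(869, 8) · 5^{1 − 28} = 7809152053901931612 · 5^{−27} = 7809152053901931612/7450580596923828125.
As a reduced fraction: E[X] = 7809152053901931612/7450580596923828125 ≈ 1.0481.
Is E[X] < 1? NO.
Since E[X] ≥ 1, the first-moment bound is inconclusive at n = 869; it does NOT by itself certify R_5(8) > 869.

E[X] = 7809152053901931612/7450580596923828125 ≈ 1.0481; E[X] ≥ 1; first-moment method inconclusive here.


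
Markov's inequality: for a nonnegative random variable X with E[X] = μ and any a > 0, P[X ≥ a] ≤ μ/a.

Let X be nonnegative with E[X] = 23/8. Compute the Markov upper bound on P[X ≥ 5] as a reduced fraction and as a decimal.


μ = E[X] = 23/8, a = 5.
Markov: P[X ≥ 5] ≤ μ/a = (23/8)/5 = 23/40.
Numerically: ≈ 0.575000.
(Since a = 5 > μ = 2.875000, the bound 23/40 is < 1 and informative.)

P[X ≥ 5] ≤ 23/40 ≈ 0.575000.


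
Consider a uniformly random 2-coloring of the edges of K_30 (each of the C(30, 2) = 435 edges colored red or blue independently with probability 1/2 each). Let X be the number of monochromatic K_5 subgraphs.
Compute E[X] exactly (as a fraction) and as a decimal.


Let X = Σ_S X_S over the C(30, 5) = 142506 subsets S of size 5, where X_S = 1 if the K_5 on S is monochromatic.
For a fixed S, the K_5 on S has C(5, 2) = 10 edges. P[all 10 edges red] = (1/2)^10, and likewise for blue, so P[monochromatic] = 2·(1/2)^10 = 2^{1 − 10} = 1/512.
By linearity of expectation: E[X] = C(30, 5) · 2^{1 − 10} = 142506 · 1/512 = 71253/256.
Numerically: E[X] ≈ 278.3320.

E[X] = C(30,5)·2^(1−C(5,2)) = 71253/256 ≈ 278.3320.


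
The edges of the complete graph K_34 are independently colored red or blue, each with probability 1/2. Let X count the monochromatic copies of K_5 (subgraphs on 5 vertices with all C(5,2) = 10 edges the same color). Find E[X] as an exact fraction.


Let X = Σ_S X_S over the C(34, 5) = 278256 subsets S of size 5, where X_S = 1 if the K_5 on S is monochromatic.
For a fixed S, the K_5 on S has C(5, 2) = 10 edges. P[all 10 edges red] = (1/2)^10, and likewise for blue, so P[monochromatic] = 2·(1/2)^10 = 2^{1 − 10} = 1/512.
By linearity of expectation: E[X] = C(34, 5) · 2^{1 − 10} = 278256 · 1/512 = 17391/32.
Numerically: E[X] ≈ 543.469.

E[X] = C(34,5)·2^(1−C(5,2)) = 17391/32 ≈ 543.469.


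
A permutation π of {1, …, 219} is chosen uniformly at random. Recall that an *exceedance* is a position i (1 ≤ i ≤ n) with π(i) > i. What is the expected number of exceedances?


Write X = Σ_{i=1}^{219} X_i, where X_i = 1_{π(i) > i}.
For each fixed i, π(i) is uniform over {1, …, 219} (marginal of a uniform permutation), so P[π(i) > i] = (n − i)/n. Summing: Σ_{i=1}^{219} (n − i)/n = (0 + 1 + … + 218)/219 = 219(219 − 1)/(2·219) = (219 − 1)/2.
Hence E[X] = Σ_{i=1}^{219} (219 − i)/219 = 109 ≈ 109.0000.

E[X] = 109 = 109.0000.


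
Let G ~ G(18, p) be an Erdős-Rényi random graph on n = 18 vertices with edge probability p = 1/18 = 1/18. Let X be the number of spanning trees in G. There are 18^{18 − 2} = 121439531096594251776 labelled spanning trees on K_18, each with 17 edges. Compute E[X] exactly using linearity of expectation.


K_18 has 18^{18 − 2} = 121439531096594251776 labelled spanning trees.
For each such spanning tree H, let X_H = 1 if all 17 edges of H are present in G. Then P[X_H = 1] = p^{17} = (1/18)^{17} = 1/2185911559738696531968.
Summing the indicators: E[X] = Σ_H E[X_H] = 121439531096594251776 · p^{17} = 121439531096594251776 · 1/2185911559738696531968 = 1/18.
Numerically: E[X] ≈ 0.055556.

E[X] = 121439531096594251776 · (1/18)^{17} = 1/18 ≈ 0.055556.


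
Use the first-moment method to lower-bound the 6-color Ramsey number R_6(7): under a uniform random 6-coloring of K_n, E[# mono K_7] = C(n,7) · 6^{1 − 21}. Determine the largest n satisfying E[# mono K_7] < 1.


We need C(n, 7) · 6^{1 − 21} < 1, i.e. C(n, 7) < 6^{21 − 1} = 3656158440062976.
Check values of n near the boundary:
  n = 567: C(567, 7) = 3601671315933933; 3601671315933933 < 3656158440062976? YES
  n = 568: C(568, 7) = 3646611956239704; 3646611956239704 < 3656158440062976? YES
  n = 569: C(569, 7) = 3692032389858348; 3692032389858348 < 3656158440062976? NO
  n = 570: C(570, 7) = 3737936877831720; 3737936877831720 < 3656158440062976? NO
  n = 571: C(571, 7) = 3784329711421830; 3784329711421830 < 3656158440062976? NO
The largest n with C(n, 7) < 3656158440062976 is n = 568 (where E[X] = 16882462760369/16926659444736 ≈ 0.997). Hence R_6(7) > 568, i.e. R_6(7) ≥ 569.

Largest n = 568; hence R_6(7) > 568.


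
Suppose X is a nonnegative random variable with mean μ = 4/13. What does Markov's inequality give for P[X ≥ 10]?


μ = E[X] = 4/13, a = 10.
Markov: P[X ≥ 10] ≤ μ/a = (4/13)/10 = 2/65.
Numerically: ≈ 0.0308.
(Since a = 10 > μ = 0.3077, the bound 2/65 is < 1 and informative.)

P[X ≥ 10] ≤ 2/65 ≈ 0.0308.


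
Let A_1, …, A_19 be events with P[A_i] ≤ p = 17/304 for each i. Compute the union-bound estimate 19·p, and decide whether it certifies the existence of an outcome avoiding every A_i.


Union bound: P[∪_{i=1}^{19} A_i] ≤ Σ_i P[A_i] ≤ 19·p = 19·(17/304) = 17/16.
Numerically: 17/16 ≈ 1.0625.
Is 17/16 < 1? NO.
Since the bound 17/16 is ≥ 1, the union bound is uninformative here; it does NOT by itself certify existence.

19·p = 17/16 ≈ 1.0625; existence NOT certified by the union bound.


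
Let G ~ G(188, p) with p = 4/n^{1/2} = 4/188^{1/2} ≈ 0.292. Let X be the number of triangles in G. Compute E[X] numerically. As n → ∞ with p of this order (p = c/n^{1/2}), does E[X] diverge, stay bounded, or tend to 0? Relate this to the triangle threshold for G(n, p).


Number of potential triangles: C(188, 3) = 1089836.
Each occurs with probability p³ ≈ (0.292)³ ≈ 2.48281e-02.
By linearity: E[X] = C(188, 3)·p³ ≈ 1089836 · 2.48281e-02 ≈ 27058.539.
Since α = 1/2 < 1, p = c/n^{1/2} ≫ 1/n is above the triangle threshold p ~ 1/n. Asymptotically E[X] ~ (c³/6)·n^{3(1−α)} = (4³/6)·n^{1.5} → ∞; triangles are abundant w.h.p.

E[X] ≈ 27058.539; in regime p = Θ(1/n^{1/2}) E[X] diverges (above the triangle threshold p ~ 1/n).


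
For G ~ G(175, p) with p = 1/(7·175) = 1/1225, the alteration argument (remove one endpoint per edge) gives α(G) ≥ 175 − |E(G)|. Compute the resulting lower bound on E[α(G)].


E[|E(G)|] = C(175, 2)·p = 15225 · (1/1225) = 87/7.
E[α(G)] ≥ n − E[|E(G)|] = 175 − 87/7 = 1138/7.
Numerically: ≈ 162.5714.
(This is only a lower bound; the true E[α(G)] may be larger.)

E[α(G)] ≥ 1138/7 ≈ 162.5714.


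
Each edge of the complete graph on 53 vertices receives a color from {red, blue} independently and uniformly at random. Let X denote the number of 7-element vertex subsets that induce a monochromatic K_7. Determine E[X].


Let X = Σ_S X_S over the C(53, 7) = 154143080 subsets S of size 7, where X_S = 1 if the K_7 on S is monochromatic.
For a fixed S, the K_7 on S has C(7, 2) = 21 edges. P[all 21 edges red] = (1/2)^21, and likewise for blue, so P[monochromatic] = 2·(1/2)^21 = 2^{1 − 21} = 1/1048576.
Summing: E[X] = C(53, 7) · 2^{1 − 21} = 154143080 · 1/1048576 = 19267885/131072.
Numerically: E[X] ≈ 147.002.

E[X] = C(53,7)·2^(1−C(7,2)) = 19267885/131072 ≈ 147.002.


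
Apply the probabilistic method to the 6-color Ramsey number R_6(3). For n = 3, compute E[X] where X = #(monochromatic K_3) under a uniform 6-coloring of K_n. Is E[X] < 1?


E[X] = C(3, 3) · 6^{1 − 3} = 1 · 6^{−2} = 1/36.
As a reduced fraction: E[X] = 1/36 ≈ 0.0277778.
Is E[X] < 1? YES.
Since E[X] < 1, there exists a 6-coloring of K_{3} with no monochromatic K_3; hence R_6(3) > 3.

E[X] = 1/36 ≈ 0.0277778; E[X] < 1, so R_6(3) > 3.


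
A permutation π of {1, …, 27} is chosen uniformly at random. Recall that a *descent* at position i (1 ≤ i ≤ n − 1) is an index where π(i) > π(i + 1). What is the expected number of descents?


Write X = Σ X_I over i = 1, …, 26, with X_I the indicator of one descent.
There are 26 indicators.
For each fixed i, the pair (π(i), π(i+1)) is a uniformly random ordered pair of distinct values from {1, …, 27}; by symmetry P[π(i) > π(i+1)] = 1/2.
By linearity: E[X] = 26 · (1/2) = (27 − 1) · (1/2) = 13 ≈ 13.000000.

E[X] = 13 = 13.000000.


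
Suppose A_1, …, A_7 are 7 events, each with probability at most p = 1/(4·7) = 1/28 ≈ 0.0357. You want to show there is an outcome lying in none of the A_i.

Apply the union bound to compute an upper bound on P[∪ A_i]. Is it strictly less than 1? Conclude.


Union bound: P[∪_{i=1}^{7} A_i] ≤ Σ_i P[A_i] ≤ 7·p = 7·(1/28) = 1/4.
Numerically: 1/4 ≈ 0.2500.
Is 1/4 < 1? YES.
Since P[∪ A_i] ≤ 1/4 < 1, the complement has P[∩ A_i^c] ≥ 1 − 1/4 = 3/4 > 0, so some outcome avoids every A_i.

7·p = 1/4 ≈ 0.2500; existence CERTIFIED by the union bound.


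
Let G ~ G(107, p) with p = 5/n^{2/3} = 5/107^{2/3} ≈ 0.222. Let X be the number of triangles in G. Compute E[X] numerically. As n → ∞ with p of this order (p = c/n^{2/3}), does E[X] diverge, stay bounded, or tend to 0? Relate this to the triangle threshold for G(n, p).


Number of potential triangles: C(107, 3) = 198485.
Each occurs with probability p³ ≈ (0.222)³ ≈ 1.09180e-02.
By linearity: E[X] = C(107, 3)·p³ ≈ 198485 · 1.09180e-02 ≈ 2167.056.
Since α = 2/3 < 1, p = c/n^{2/3} ≫ 1/n is above the triangle threshold p ~ 1/n. Asymptotically E[X] ~ (c³/6)·n^{3(1−α)} = (5³/6)·n^{1} → ∞; triangles are abundant w.h.p.

E[X] ≈ 2167.056; in regime p = Θ(1/n^{2/3}) E[X] diverges (above the triangle threshold p ~ 1/n).


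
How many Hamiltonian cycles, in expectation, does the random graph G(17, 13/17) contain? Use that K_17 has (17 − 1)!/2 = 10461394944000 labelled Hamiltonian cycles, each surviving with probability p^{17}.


K_17 has (17 − 1)!/2 = 10461394944000 labelled Hamiltonian cycles.
For each such Hamiltonian cycle H, let X_H = 1 if all 17 edges of H are present in G. Then P[X_H = 1] = p^{17} = (13/17)^{17} = 8650415919381337933/827240261886336764177.
By linearity: E[X] = Σ_H E[X_H] = 10461394944000 · p^{17} = 10461394944000 · 8650415919381337933/827240261886336764177 = 90495417362513040260241610752000/827240261886336764177.
Numerically: E[X] ≈ 1.0939e+11.

E[X] = 10461394944000 · (13/17)^{17} = 90495417362513040260241610752000/827240261886336764177 ≈ 1.0939e+11.


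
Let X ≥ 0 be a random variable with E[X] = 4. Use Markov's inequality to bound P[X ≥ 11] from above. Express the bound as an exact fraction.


μ = E[X] = 4, a = 11.
Markov: P[X ≥ 11] ≤ μ/a = (4)/11 = 4/11.
Numerically: ≈ 0.363636.
(Since a = 11 > μ = 4.000000, the bound 4/11 is < 1 and informative.)

P[X ≥ 11] ≤ 4/11 ≈ 0.363636.


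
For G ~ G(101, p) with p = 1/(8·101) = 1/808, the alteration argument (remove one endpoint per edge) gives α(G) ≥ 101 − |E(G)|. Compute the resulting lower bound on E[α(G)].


E[|E(G)|] = C(101, 2)·p = 5050 · (1/808) = 25/4.
E[α(G)] ≥ n − E[|E(G)|] = 101 − 25/4 = 379/4.
Numerically: ≈ 94.750.
(This is only a lower bound; the true E[α(G)] may be larger.)

E[α(G)] ≥ 379/4 ≈ 94.750.


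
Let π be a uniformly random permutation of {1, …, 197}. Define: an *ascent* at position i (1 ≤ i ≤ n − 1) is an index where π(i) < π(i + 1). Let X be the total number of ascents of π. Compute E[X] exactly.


Write X = Σ X_I over i = 1, …, 196, with X_I the indicator of one ascent.
There are 196 indicators.
For each fixed i, the pair (π(i), π(i+1)) is a uniformly random ordered pair of distinct values from {1, …, 197}; by symmetry P[π(i) < π(i+1)] = 1/2.
By linearity: E[X] = 196 · (1/2) = (197 − 1) · (1/2) = 98 ≈ 98.000000.

E[X] = 98 = 98.000000.
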